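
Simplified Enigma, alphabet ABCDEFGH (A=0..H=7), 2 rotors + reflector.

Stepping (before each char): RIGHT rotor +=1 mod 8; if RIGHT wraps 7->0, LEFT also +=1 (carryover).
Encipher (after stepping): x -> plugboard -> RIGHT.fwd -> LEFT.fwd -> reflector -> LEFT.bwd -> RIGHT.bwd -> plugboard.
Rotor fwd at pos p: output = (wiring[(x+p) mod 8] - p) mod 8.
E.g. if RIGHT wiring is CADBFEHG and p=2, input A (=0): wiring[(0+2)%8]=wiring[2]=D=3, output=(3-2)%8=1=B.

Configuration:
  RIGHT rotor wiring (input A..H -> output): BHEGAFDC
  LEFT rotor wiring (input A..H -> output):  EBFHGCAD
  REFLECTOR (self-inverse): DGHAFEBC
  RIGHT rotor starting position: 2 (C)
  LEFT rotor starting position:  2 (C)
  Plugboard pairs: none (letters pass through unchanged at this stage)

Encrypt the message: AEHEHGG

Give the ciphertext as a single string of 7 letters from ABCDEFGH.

Answer: DAAHDEE

Derivation:
Char 1 ('A'): step: R->3, L=2; A->plug->A->R->D->L->A->refl->D->L'->A->R'->D->plug->D
Char 2 ('E'): step: R->4, L=2; E->plug->E->R->F->L->B->refl->G->L'->E->R'->A->plug->A
Char 3 ('H'): step: R->5, L=2; H->plug->H->R->D->L->A->refl->D->L'->A->R'->A->plug->A
Char 4 ('E'): step: R->6, L=2; E->plug->E->R->G->L->C->refl->H->L'->H->R'->H->plug->H
Char 5 ('H'): step: R->7, L=2; H->plug->H->R->E->L->G->refl->B->L'->F->R'->D->plug->D
Char 6 ('G'): step: R->0, L->3 (L advanced); G->plug->G->R->D->L->F->refl->E->L'->A->R'->E->plug->E
Char 7 ('G'): step: R->1, L=3; G->plug->G->R->B->L->D->refl->A->L'->E->R'->E->plug->E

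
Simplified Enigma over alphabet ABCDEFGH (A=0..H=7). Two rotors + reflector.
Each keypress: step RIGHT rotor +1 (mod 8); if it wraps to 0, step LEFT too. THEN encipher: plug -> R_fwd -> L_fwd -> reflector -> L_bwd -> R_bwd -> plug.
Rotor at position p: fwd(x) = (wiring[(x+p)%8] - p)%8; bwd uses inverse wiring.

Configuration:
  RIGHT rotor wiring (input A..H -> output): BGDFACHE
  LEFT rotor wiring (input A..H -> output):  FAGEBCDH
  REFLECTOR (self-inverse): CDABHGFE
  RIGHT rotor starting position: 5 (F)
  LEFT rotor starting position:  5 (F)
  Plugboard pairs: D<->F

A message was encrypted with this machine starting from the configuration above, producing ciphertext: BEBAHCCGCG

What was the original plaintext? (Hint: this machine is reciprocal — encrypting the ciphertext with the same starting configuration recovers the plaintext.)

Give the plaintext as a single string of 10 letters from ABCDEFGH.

Char 1 ('B'): step: R->6, L=5; B->plug->B->R->G->L->H->refl->E->L'->H->R'->F->plug->D
Char 2 ('E'): step: R->7, L=5; E->plug->E->R->G->L->H->refl->E->L'->H->R'->C->plug->C
Char 3 ('B'): step: R->0, L->6 (L advanced); B->plug->B->R->G->L->D->refl->B->L'->B->R'->A->plug->A
Char 4 ('A'): step: R->1, L=6; A->plug->A->R->F->L->G->refl->F->L'->A->R'->H->plug->H
Char 5 ('H'): step: R->2, L=6; H->plug->H->R->E->L->A->refl->C->L'->D->R'->B->plug->B
Char 6 ('C'): step: R->3, L=6; C->plug->C->R->H->L->E->refl->H->L'->C->R'->A->plug->A
Char 7 ('C'): step: R->4, L=6; C->plug->C->R->D->L->C->refl->A->L'->E->R'->A->plug->A
Char 8 ('G'): step: R->5, L=6; G->plug->G->R->A->L->F->refl->G->L'->F->R'->A->plug->A
Char 9 ('C'): step: R->6, L=6; C->plug->C->R->D->L->C->refl->A->L'->E->R'->H->plug->H
Char 10 ('G'): step: R->7, L=6; G->plug->G->R->D->L->C->refl->A->L'->E->R'->D->plug->F

Answer: DCAHBAAAHF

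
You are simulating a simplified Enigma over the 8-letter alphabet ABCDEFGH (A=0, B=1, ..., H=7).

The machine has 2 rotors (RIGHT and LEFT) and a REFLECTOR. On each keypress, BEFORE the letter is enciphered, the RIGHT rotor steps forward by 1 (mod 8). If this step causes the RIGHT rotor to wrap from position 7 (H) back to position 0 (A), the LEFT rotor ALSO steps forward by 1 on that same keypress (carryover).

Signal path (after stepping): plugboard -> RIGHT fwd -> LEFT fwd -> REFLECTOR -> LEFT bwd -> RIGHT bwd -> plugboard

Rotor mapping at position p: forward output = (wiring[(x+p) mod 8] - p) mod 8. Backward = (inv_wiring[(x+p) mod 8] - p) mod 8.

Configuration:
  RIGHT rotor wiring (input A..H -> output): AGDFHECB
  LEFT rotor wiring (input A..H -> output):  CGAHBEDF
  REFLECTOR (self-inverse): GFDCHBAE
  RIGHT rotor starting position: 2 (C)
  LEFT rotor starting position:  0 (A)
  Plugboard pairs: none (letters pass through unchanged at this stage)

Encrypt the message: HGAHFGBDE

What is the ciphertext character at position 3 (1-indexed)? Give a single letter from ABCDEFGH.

Char 1 ('H'): step: R->3, L=0; H->plug->H->R->A->L->C->refl->D->L'->G->R'->E->plug->E
Char 2 ('G'): step: R->4, L=0; G->plug->G->R->H->L->F->refl->B->L'->E->R'->E->plug->E
Char 3 ('A'): step: R->5, L=0; A->plug->A->R->H->L->F->refl->B->L'->E->R'->C->plug->C

C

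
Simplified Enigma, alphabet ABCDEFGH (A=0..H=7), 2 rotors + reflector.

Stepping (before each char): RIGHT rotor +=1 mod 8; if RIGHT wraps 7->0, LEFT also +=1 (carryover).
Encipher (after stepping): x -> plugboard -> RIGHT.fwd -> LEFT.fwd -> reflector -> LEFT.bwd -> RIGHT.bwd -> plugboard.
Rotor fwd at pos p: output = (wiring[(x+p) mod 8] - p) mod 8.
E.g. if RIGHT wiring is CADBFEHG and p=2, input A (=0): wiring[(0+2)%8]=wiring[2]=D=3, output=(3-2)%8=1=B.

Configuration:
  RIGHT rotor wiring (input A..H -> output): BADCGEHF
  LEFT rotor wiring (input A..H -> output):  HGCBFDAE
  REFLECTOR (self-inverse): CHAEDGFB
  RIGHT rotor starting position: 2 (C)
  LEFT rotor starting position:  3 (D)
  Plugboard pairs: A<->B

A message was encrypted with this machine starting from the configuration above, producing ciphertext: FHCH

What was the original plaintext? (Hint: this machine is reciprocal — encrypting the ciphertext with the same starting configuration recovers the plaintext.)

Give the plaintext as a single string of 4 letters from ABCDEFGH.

Answer: GEEE

Derivation:
Char 1 ('F'): step: R->3, L=3; F->plug->F->R->G->L->D->refl->E->L'->F->R'->G->plug->G
Char 2 ('H'): step: R->4, L=3; H->plug->H->R->G->L->D->refl->E->L'->F->R'->E->plug->E
Char 3 ('C'): step: R->5, L=3; C->plug->C->R->A->L->G->refl->F->L'->D->R'->E->plug->E
Char 4 ('H'): step: R->6, L=3; H->plug->H->R->G->L->D->refl->E->L'->F->R'->E->plug->E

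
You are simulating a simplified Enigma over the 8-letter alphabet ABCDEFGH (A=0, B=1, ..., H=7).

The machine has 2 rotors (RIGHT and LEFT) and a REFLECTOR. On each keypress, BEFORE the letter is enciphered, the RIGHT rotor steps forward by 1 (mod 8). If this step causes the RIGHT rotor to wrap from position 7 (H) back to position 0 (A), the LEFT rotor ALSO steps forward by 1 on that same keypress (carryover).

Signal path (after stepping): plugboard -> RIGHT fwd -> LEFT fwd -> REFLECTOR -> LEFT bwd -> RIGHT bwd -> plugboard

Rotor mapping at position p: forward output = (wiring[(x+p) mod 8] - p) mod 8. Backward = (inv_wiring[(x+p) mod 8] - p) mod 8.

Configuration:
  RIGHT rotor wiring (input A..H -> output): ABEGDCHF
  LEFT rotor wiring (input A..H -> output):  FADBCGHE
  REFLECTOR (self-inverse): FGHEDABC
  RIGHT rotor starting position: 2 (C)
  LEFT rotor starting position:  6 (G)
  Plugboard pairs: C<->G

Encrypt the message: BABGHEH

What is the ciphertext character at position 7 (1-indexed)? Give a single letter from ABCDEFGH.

Char 1 ('B'): step: R->3, L=6; B->plug->B->R->A->L->B->refl->G->L'->B->R'->H->plug->H
Char 2 ('A'): step: R->4, L=6; A->plug->A->R->H->L->A->refl->F->L'->E->R'->E->plug->E
Char 3 ('B'): step: R->5, L=6; B->plug->B->R->C->L->H->refl->C->L'->D->R'->D->plug->D
Char 4 ('G'): step: R->6, L=6; G->plug->C->R->C->L->H->refl->C->L'->D->R'->D->plug->D
Char 5 ('H'): step: R->7, L=6; H->plug->H->R->A->L->B->refl->G->L'->B->R'->B->plug->B
Char 6 ('E'): step: R->0, L->7 (L advanced); E->plug->E->R->D->L->E->refl->D->L'->F->R'->H->plug->H
Char 7 ('H'): step: R->1, L=7; H->plug->H->R->H->L->A->refl->F->L'->A->R'->A->plug->A

A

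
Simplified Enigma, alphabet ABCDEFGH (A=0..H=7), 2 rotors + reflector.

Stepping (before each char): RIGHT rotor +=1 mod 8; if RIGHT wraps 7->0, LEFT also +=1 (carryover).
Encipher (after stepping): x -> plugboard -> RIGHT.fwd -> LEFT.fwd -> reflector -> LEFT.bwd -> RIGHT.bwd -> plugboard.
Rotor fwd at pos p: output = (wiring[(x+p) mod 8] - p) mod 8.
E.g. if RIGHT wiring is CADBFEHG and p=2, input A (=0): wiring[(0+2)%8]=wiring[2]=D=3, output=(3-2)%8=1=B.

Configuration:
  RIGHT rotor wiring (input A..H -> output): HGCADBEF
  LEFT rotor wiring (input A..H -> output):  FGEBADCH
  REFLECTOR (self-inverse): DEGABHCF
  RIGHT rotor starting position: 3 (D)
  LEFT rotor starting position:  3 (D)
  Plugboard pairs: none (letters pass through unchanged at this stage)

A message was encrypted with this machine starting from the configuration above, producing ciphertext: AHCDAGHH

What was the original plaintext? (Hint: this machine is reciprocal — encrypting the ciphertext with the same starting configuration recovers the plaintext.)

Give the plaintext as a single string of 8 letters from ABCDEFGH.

Answer: HDHEFEAD

Derivation:
Char 1 ('A'): step: R->4, L=3; A->plug->A->R->H->L->B->refl->E->L'->E->R'->H->plug->H
Char 2 ('H'): step: R->5, L=3; H->plug->H->R->G->L->D->refl->A->L'->C->R'->D->plug->D
Char 3 ('C'): step: R->6, L=3; C->plug->C->R->B->L->F->refl->H->L'->D->R'->H->plug->H
Char 4 ('D'): step: R->7, L=3; D->plug->D->R->D->L->H->refl->F->L'->B->R'->E->plug->E
Char 5 ('A'): step: R->0, L->4 (L advanced); A->plug->A->R->H->L->F->refl->H->L'->B->R'->F->plug->F
Char 6 ('G'): step: R->1, L=4; G->plug->G->R->E->L->B->refl->E->L'->A->R'->E->plug->E
Char 7 ('H'): step: R->2, L=4; H->plug->H->R->E->L->B->refl->E->L'->A->R'->A->plug->A
Char 8 ('H'): step: R->3, L=4; H->plug->H->R->H->L->F->refl->H->L'->B->R'->D->plug->D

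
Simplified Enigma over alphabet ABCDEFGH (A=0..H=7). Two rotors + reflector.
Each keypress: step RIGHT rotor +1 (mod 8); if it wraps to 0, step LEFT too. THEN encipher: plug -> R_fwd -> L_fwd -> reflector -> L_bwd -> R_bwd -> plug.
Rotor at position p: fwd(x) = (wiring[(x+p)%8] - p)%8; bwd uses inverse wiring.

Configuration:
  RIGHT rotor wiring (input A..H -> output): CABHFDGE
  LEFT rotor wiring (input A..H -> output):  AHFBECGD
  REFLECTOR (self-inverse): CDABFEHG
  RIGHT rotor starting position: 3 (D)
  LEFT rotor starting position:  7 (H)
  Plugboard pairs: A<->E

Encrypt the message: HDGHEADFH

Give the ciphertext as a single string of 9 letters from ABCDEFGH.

Answer: BHABHDHDB

Derivation:
Char 1 ('H'): step: R->4, L=7; H->plug->H->R->D->L->G->refl->H->L'->H->R'->B->plug->B
Char 2 ('D'): step: R->5, L=7; D->plug->D->R->F->L->F->refl->E->L'->A->R'->H->plug->H
Char 3 ('G'): step: R->6, L=7; G->plug->G->R->H->L->H->refl->G->L'->D->R'->E->plug->A
Char 4 ('H'): step: R->7, L=7; H->plug->H->R->H->L->H->refl->G->L'->D->R'->B->plug->B
Char 5 ('E'): step: R->0, L->0 (L advanced); E->plug->A->R->C->L->F->refl->E->L'->E->R'->H->plug->H
Char 6 ('A'): step: R->1, L=0; A->plug->E->R->C->L->F->refl->E->L'->E->R'->D->plug->D
Char 7 ('D'): step: R->2, L=0; D->plug->D->R->B->L->H->refl->G->L'->G->R'->H->plug->H
Char 8 ('F'): step: R->3, L=0; F->plug->F->R->H->L->D->refl->B->L'->D->R'->D->plug->D
Char 9 ('H'): step: R->4, L=0; H->plug->H->R->D->L->B->refl->D->L'->H->R'->B->plug->B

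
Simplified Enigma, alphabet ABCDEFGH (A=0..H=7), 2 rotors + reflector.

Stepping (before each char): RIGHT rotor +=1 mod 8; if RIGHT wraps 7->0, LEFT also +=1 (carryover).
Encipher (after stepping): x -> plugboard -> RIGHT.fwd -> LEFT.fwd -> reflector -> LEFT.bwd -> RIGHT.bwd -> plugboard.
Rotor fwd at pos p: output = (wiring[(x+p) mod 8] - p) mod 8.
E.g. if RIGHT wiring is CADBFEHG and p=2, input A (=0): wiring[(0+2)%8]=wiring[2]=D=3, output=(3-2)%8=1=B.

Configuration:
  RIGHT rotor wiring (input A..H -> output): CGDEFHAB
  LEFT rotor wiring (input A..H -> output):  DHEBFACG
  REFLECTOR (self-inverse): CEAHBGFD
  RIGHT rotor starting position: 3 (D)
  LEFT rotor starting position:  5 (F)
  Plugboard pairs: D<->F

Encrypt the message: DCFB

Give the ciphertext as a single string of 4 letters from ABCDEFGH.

Char 1 ('D'): step: R->4, L=5; D->plug->F->R->C->L->B->refl->E->L'->G->R'->E->plug->E
Char 2 ('C'): step: R->5, L=5; C->plug->C->R->E->L->C->refl->A->L'->H->R'->G->plug->G
Char 3 ('F'): step: R->6, L=5; F->plug->D->R->A->L->D->refl->H->L'->F->R'->E->plug->E
Char 4 ('B'): step: R->7, L=5; B->plug->B->R->D->L->G->refl->F->L'->B->R'->H->plug->H

Answer: EGEH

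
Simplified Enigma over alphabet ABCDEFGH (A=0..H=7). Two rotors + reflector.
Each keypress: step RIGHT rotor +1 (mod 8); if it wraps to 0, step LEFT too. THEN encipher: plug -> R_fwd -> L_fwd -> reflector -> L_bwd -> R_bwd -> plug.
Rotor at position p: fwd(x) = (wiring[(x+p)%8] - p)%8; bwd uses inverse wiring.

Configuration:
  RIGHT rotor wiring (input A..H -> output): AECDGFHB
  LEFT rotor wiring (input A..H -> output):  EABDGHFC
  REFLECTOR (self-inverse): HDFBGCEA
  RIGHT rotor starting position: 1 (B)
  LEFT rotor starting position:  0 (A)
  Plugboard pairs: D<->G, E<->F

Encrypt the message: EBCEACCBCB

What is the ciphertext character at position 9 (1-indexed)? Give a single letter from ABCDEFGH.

Char 1 ('E'): step: R->2, L=0; E->plug->F->R->H->L->C->refl->F->L'->G->R'->G->plug->D
Char 2 ('B'): step: R->3, L=0; B->plug->B->R->D->L->D->refl->B->L'->C->R'->C->plug->C
Char 3 ('C'): step: R->4, L=0; C->plug->C->R->D->L->D->refl->B->L'->C->R'->A->plug->A
Char 4 ('E'): step: R->5, L=0; E->plug->F->R->F->L->H->refl->A->L'->B->R'->H->plug->H
Char 5 ('A'): step: R->6, L=0; A->plug->A->R->B->L->A->refl->H->L'->F->R'->F->plug->E
Char 6 ('C'): step: R->7, L=0; C->plug->C->R->F->L->H->refl->A->L'->B->R'->B->plug->B
Char 7 ('C'): step: R->0, L->1 (L advanced); C->plug->C->R->C->L->C->refl->F->L'->D->R'->D->plug->G
Char 8 ('B'): step: R->1, L=1; B->plug->B->R->B->L->A->refl->H->L'->A->R'->G->plug->D
Char 9 ('C'): step: R->2, L=1; C->plug->C->R->E->L->G->refl->E->L'->F->R'->E->plug->F

F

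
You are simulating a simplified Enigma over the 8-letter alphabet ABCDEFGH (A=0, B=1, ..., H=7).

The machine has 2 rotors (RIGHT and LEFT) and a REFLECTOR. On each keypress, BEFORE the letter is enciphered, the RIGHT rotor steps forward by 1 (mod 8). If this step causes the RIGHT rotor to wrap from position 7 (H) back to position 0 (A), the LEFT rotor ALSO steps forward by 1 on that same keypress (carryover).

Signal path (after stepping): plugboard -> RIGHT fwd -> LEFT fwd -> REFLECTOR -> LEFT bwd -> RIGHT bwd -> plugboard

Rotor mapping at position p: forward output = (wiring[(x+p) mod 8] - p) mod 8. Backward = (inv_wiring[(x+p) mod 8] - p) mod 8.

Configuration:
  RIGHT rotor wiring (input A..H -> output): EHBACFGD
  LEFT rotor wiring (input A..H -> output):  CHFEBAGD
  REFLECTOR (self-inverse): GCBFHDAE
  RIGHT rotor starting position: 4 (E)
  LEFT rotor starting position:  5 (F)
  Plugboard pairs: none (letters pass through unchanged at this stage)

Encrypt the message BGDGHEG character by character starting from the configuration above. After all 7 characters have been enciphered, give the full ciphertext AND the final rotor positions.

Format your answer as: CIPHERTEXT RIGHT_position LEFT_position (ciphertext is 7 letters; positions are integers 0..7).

Char 1 ('B'): step: R->5, L=5; B->plug->B->R->B->L->B->refl->C->L'->E->R'->F->plug->F
Char 2 ('G'): step: R->6, L=5; G->plug->G->R->E->L->C->refl->B->L'->B->R'->D->plug->D
Char 3 ('D'): step: R->7, L=5; D->plug->D->R->C->L->G->refl->A->L'->F->R'->B->plug->B
Char 4 ('G'): step: R->0, L->6 (L advanced); G->plug->G->R->G->L->D->refl->F->L'->B->R'->C->plug->C
Char 5 ('H'): step: R->1, L=6; H->plug->H->R->D->L->B->refl->C->L'->H->R'->C->plug->C
Char 6 ('E'): step: R->2, L=6; E->plug->E->R->E->L->H->refl->E->L'->C->R'->G->plug->G
Char 7 ('G'): step: R->3, L=6; G->plug->G->R->E->L->H->refl->E->L'->C->R'->C->plug->C
Final: ciphertext=FDBCCGC, RIGHT=3, LEFT=6

Answer: FDBCCGC 3 6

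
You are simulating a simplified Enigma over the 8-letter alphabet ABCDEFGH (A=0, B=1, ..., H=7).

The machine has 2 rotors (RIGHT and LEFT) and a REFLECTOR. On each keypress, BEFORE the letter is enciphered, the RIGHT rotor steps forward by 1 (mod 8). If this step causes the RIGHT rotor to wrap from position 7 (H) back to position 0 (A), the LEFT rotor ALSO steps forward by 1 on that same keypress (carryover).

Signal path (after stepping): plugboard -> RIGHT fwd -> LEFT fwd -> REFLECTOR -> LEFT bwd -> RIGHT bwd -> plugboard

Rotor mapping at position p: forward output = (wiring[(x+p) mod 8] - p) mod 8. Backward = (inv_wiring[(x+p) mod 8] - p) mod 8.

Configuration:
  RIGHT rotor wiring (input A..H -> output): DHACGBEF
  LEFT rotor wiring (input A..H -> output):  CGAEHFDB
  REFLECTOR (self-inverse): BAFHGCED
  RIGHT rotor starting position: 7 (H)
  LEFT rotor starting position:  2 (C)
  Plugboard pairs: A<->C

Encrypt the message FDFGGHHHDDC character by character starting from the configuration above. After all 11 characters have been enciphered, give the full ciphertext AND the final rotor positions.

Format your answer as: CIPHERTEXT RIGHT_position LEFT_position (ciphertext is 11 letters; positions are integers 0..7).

Answer: GCBDDCGCAFA 2 4

Derivation:
Char 1 ('F'): step: R->0, L->3 (L advanced); F->plug->F->R->B->L->E->refl->G->L'->E->R'->G->plug->G
Char 2 ('D'): step: R->1, L=3; D->plug->D->R->F->L->H->refl->D->L'->G->R'->A->plug->C
Char 3 ('F'): step: R->2, L=3; F->plug->F->R->D->L->A->refl->B->L'->A->R'->B->plug->B
Char 4 ('G'): step: R->3, L=3; G->plug->G->R->E->L->G->refl->E->L'->B->R'->D->plug->D
Char 5 ('G'): step: R->4, L=3; G->plug->G->R->E->L->G->refl->E->L'->B->R'->D->plug->D
Char 6 ('H'): step: R->5, L=3; H->plug->H->R->B->L->E->refl->G->L'->E->R'->A->plug->C
Char 7 ('H'): step: R->6, L=3; H->plug->H->R->D->L->A->refl->B->L'->A->R'->G->plug->G
Char 8 ('H'): step: R->7, L=3; H->plug->H->R->F->L->H->refl->D->L'->G->R'->A->plug->C
Char 9 ('D'): step: R->0, L->4 (L advanced); D->plug->D->R->C->L->H->refl->D->L'->A->R'->C->plug->A
Char 10 ('D'): step: R->1, L=4; D->plug->D->R->F->L->C->refl->F->L'->D->R'->F->plug->F
Char 11 ('C'): step: R->2, L=4; C->plug->A->R->G->L->E->refl->G->L'->E->R'->C->plug->A
Final: ciphertext=GCBDDCGCAFA, RIGHT=2, LEFT=4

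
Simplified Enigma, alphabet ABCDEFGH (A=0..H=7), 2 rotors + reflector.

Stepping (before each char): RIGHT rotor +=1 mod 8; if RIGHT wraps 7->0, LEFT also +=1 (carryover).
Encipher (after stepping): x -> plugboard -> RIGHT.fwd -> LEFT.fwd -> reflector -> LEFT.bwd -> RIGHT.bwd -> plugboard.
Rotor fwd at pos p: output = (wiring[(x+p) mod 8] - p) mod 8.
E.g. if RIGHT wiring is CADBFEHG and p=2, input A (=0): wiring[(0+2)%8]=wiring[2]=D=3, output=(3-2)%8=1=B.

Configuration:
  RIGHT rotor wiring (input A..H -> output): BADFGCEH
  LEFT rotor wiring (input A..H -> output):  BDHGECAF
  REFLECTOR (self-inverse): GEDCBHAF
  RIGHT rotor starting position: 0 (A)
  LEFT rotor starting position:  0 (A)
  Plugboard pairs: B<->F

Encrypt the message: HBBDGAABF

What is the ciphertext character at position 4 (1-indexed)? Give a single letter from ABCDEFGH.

Char 1 ('H'): step: R->1, L=0; H->plug->H->R->A->L->B->refl->E->L'->E->R'->C->plug->C
Char 2 ('B'): step: R->2, L=0; B->plug->F->R->F->L->C->refl->D->L'->B->R'->A->plug->A
Char 3 ('B'): step: R->3, L=0; B->plug->F->R->G->L->A->refl->G->L'->D->R'->B->plug->F
Char 4 ('D'): step: R->4, L=0; D->plug->D->R->D->L->G->refl->A->L'->G->R'->B->plug->F

F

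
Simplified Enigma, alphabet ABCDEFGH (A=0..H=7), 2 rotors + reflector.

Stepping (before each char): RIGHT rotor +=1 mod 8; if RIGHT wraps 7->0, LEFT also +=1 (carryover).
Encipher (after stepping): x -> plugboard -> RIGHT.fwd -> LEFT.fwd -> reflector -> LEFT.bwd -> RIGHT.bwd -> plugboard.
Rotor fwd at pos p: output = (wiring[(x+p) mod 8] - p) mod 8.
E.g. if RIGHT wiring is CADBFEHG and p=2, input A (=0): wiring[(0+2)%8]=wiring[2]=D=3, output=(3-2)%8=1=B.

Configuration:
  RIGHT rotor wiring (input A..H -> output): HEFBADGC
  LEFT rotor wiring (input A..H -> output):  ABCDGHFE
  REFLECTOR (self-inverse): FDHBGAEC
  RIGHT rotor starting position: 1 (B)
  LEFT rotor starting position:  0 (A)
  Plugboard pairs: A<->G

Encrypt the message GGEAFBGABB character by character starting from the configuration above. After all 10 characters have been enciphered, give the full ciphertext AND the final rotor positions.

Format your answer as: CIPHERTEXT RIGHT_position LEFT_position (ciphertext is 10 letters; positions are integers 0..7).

Answer: DCAECDHHHF 3 1

Derivation:
Char 1 ('G'): step: R->2, L=0; G->plug->A->R->D->L->D->refl->B->L'->B->R'->D->plug->D
Char 2 ('G'): step: R->3, L=0; G->plug->A->R->G->L->F->refl->A->L'->A->R'->C->plug->C
Char 3 ('E'): step: R->4, L=0; E->plug->E->R->D->L->D->refl->B->L'->B->R'->G->plug->A
Char 4 ('A'): step: R->5, L=0; A->plug->G->R->E->L->G->refl->E->L'->H->R'->E->plug->E
Char 5 ('F'): step: R->6, L=0; F->plug->F->R->D->L->D->refl->B->L'->B->R'->C->plug->C
Char 6 ('B'): step: R->7, L=0; B->plug->B->R->A->L->A->refl->F->L'->G->R'->D->plug->D
Char 7 ('G'): step: R->0, L->1 (L advanced); G->plug->A->R->H->L->H->refl->C->L'->C->R'->H->plug->H
Char 8 ('A'): step: R->1, L=1; A->plug->G->R->B->L->B->refl->D->L'->G->R'->H->plug->H
Char 9 ('B'): step: R->2, L=1; B->plug->B->R->H->L->H->refl->C->L'->C->R'->H->plug->H
Char 10 ('B'): step: R->3, L=1; B->plug->B->R->F->L->E->refl->G->L'->E->R'->F->plug->F
Final: ciphertext=DCAECDHHHF, RIGHT=3, LEFT=1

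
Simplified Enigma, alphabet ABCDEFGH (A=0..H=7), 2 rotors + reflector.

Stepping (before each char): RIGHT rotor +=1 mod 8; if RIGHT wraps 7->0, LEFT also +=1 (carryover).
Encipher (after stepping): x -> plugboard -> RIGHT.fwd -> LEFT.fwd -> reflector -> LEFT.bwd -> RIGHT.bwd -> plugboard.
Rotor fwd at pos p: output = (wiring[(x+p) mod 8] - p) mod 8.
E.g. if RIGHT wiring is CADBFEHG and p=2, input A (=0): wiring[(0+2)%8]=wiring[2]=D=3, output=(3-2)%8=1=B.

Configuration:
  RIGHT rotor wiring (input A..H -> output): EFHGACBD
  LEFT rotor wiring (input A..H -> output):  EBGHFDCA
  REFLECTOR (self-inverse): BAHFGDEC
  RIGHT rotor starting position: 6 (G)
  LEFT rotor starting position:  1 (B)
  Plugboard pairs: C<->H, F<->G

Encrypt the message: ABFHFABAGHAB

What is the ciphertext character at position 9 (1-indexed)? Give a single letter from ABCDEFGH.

Char 1 ('A'): step: R->7, L=1; A->plug->A->R->E->L->C->refl->H->L'->G->R'->C->plug->H
Char 2 ('B'): step: R->0, L->2 (L advanced); B->plug->B->R->F->L->G->refl->E->L'->A->R'->E->plug->E
Char 3 ('F'): step: R->1, L=2; F->plug->G->R->C->L->D->refl->F->L'->B->R'->E->plug->E
Char 4 ('H'): step: R->2, L=2; H->plug->C->R->G->L->C->refl->H->L'->H->R'->E->plug->E
Char 5 ('F'): step: R->3, L=2; F->plug->G->R->C->L->D->refl->F->L'->B->R'->F->plug->G
Char 6 ('A'): step: R->4, L=2; A->plug->A->R->E->L->A->refl->B->L'->D->R'->G->plug->F
Char 7 ('B'): step: R->5, L=2; B->plug->B->R->E->L->A->refl->B->L'->D->R'->H->plug->C
Char 8 ('A'): step: R->6, L=2; A->plug->A->R->D->L->B->refl->A->L'->E->R'->H->plug->C
Char 9 ('G'): step: R->7, L=2; G->plug->F->R->B->L->F->refl->D->L'->C->R'->H->plug->C

C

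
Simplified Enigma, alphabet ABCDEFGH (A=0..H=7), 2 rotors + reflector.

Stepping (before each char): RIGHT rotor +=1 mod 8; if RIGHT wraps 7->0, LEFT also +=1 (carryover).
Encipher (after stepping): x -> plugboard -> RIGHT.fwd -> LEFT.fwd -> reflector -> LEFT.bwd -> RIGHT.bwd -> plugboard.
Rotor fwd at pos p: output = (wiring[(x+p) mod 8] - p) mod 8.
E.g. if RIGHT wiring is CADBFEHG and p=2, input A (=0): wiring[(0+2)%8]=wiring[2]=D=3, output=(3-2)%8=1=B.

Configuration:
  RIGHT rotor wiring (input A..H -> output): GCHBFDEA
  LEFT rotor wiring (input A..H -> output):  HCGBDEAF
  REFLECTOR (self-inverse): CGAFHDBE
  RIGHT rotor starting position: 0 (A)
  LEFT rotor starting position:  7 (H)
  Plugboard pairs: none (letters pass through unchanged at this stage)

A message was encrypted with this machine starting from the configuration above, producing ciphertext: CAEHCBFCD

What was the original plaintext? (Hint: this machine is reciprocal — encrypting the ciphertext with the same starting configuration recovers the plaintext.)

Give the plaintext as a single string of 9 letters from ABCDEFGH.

Char 1 ('C'): step: R->1, L=7; C->plug->C->R->A->L->G->refl->B->L'->H->R'->G->plug->G
Char 2 ('A'): step: R->2, L=7; A->plug->A->R->F->L->E->refl->H->L'->D->R'->C->plug->C
Char 3 ('E'): step: R->3, L=7; E->plug->E->R->F->L->E->refl->H->L'->D->R'->F->plug->F
Char 4 ('H'): step: R->4, L=7; H->plug->H->R->F->L->E->refl->H->L'->D->R'->G->plug->G
Char 5 ('C'): step: R->5, L=7; C->plug->C->R->D->L->H->refl->E->L'->F->R'->E->plug->E
Char 6 ('B'): step: R->6, L=7; B->plug->B->R->C->L->D->refl->F->L'->G->R'->A->plug->A
Char 7 ('F'): step: R->7, L=7; F->plug->F->R->G->L->F->refl->D->L'->C->R'->E->plug->E
Char 8 ('C'): step: R->0, L->0 (L advanced); C->plug->C->R->H->L->F->refl->D->L'->E->R'->G->plug->G
Char 9 ('D'): step: R->1, L=0; D->plug->D->R->E->L->D->refl->F->L'->H->R'->G->plug->G

Answer: GCFGEAEGG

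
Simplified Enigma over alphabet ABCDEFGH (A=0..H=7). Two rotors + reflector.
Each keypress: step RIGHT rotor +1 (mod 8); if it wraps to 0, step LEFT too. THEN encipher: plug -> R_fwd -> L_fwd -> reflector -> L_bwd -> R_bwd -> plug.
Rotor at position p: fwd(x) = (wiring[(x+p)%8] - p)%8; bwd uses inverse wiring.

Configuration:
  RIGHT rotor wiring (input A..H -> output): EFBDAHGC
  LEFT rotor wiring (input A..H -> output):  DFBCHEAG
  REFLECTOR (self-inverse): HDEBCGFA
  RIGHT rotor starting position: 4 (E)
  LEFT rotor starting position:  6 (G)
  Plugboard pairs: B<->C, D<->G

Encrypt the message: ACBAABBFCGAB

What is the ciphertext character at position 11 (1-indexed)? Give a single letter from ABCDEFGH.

Char 1 ('A'): step: R->5, L=6; A->plug->A->R->C->L->F->refl->G->L'->H->R'->D->plug->G
Char 2 ('C'): step: R->6, L=6; C->plug->B->R->E->L->D->refl->B->L'->G->R'->C->plug->B
Char 3 ('B'): step: R->7, L=6; B->plug->C->R->G->L->B->refl->D->L'->E->R'->E->plug->E
Char 4 ('A'): step: R->0, L->7 (L advanced); A->plug->A->R->E->L->D->refl->B->L'->H->R'->F->plug->F
Char 5 ('A'): step: R->1, L=7; A->plug->A->R->E->L->D->refl->B->L'->H->R'->D->plug->G
Char 6 ('B'): step: R->2, L=7; B->plug->C->R->G->L->F->refl->G->L'->C->R'->G->plug->D
Char 7 ('B'): step: R->3, L=7; B->plug->C->R->E->L->D->refl->B->L'->H->R'->E->plug->E
Char 8 ('F'): step: R->4, L=7; F->plug->F->R->B->L->E->refl->C->L'->D->R'->B->plug->C
Char 9 ('C'): step: R->5, L=7; C->plug->B->R->B->L->E->refl->C->L'->D->R'->H->plug->H
Char 10 ('G'): step: R->6, L=7; G->plug->D->R->H->L->B->refl->D->L'->E->R'->B->plug->C
Char 11 ('A'): step: R->7, L=7; A->plug->A->R->D->L->C->refl->E->L'->B->R'->F->plug->F

F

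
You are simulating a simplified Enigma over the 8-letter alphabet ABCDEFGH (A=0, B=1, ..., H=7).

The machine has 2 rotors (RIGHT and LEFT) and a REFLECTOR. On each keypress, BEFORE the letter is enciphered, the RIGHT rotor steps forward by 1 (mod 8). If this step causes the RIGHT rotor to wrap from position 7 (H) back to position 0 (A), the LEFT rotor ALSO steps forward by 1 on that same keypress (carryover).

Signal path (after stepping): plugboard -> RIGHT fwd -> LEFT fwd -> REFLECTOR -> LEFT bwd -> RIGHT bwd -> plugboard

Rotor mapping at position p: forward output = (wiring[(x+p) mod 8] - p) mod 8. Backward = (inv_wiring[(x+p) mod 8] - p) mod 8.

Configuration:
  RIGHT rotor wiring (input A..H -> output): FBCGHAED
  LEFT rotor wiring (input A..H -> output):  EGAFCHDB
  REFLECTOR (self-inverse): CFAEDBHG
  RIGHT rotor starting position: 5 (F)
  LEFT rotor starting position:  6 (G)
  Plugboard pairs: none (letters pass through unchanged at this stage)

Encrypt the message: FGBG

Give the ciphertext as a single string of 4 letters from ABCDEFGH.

Char 1 ('F'): step: R->6, L=6; F->plug->F->R->A->L->F->refl->B->L'->H->R'->C->plug->C
Char 2 ('G'): step: R->7, L=6; G->plug->G->R->B->L->D->refl->E->L'->G->R'->B->plug->B
Char 3 ('B'): step: R->0, L->7 (L advanced); B->plug->B->R->B->L->F->refl->B->L'->D->R'->H->plug->H
Char 4 ('G'): step: R->1, L=7; G->plug->G->R->C->L->H->refl->G->L'->E->R'->H->plug->H

Answer: CBHH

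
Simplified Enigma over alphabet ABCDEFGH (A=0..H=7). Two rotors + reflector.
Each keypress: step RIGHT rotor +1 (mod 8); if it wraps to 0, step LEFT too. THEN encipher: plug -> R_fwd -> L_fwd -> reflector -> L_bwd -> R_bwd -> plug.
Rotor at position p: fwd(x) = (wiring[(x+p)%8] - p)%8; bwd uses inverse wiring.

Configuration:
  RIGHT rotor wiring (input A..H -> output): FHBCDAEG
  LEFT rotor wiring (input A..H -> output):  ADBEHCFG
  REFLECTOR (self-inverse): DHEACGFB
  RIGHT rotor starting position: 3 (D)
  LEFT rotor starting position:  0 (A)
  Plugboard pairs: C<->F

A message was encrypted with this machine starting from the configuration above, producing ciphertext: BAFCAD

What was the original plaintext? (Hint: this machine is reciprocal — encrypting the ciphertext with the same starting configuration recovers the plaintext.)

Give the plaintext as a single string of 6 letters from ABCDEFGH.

Answer: DGADCF

Derivation:
Char 1 ('B'): step: R->4, L=0; B->plug->B->R->E->L->H->refl->B->L'->C->R'->D->plug->D
Char 2 ('A'): step: R->5, L=0; A->plug->A->R->D->L->E->refl->C->L'->F->R'->G->plug->G
Char 3 ('F'): step: R->6, L=0; F->plug->C->R->H->L->G->refl->F->L'->G->R'->A->plug->A
Char 4 ('C'): step: R->7, L=0; C->plug->F->R->E->L->H->refl->B->L'->C->R'->D->plug->D
Char 5 ('A'): step: R->0, L->1 (L advanced); A->plug->A->R->F->L->E->refl->C->L'->A->R'->F->plug->C
Char 6 ('D'): step: R->1, L=1; D->plug->D->R->C->L->D->refl->A->L'->B->R'->C->plug->F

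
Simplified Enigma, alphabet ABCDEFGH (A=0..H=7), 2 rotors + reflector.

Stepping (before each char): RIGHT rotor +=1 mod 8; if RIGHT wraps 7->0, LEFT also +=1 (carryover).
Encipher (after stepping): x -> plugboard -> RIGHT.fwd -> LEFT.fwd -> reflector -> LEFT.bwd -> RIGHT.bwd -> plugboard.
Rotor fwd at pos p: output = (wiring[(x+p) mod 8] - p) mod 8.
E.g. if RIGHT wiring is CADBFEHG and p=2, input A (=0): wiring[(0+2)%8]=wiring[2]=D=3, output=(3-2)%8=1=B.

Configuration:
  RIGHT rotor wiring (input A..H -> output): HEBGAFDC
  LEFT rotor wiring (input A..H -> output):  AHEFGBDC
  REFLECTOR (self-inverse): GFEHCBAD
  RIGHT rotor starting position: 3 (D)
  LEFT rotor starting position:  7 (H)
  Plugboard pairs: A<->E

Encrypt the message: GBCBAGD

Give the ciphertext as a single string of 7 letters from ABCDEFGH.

Answer: FAACBHG

Derivation:
Char 1 ('G'): step: R->4, L=7; G->plug->G->R->F->L->H->refl->D->L'->A->R'->F->plug->F
Char 2 ('B'): step: R->5, L=7; B->plug->B->R->G->L->C->refl->E->L'->H->R'->E->plug->A
Char 3 ('C'): step: R->6, L=7; C->plug->C->R->B->L->B->refl->F->L'->D->R'->E->plug->A
Char 4 ('B'): step: R->7, L=7; B->plug->B->R->A->L->D->refl->H->L'->F->R'->C->plug->C
Char 5 ('A'): step: R->0, L->0 (L advanced); A->plug->E->R->A->L->A->refl->G->L'->E->R'->B->plug->B
Char 6 ('G'): step: R->1, L=0; G->plug->G->R->B->L->H->refl->D->L'->G->R'->H->plug->H
Char 7 ('D'): step: R->2, L=0; D->plug->D->R->D->L->F->refl->B->L'->F->R'->G->plug->G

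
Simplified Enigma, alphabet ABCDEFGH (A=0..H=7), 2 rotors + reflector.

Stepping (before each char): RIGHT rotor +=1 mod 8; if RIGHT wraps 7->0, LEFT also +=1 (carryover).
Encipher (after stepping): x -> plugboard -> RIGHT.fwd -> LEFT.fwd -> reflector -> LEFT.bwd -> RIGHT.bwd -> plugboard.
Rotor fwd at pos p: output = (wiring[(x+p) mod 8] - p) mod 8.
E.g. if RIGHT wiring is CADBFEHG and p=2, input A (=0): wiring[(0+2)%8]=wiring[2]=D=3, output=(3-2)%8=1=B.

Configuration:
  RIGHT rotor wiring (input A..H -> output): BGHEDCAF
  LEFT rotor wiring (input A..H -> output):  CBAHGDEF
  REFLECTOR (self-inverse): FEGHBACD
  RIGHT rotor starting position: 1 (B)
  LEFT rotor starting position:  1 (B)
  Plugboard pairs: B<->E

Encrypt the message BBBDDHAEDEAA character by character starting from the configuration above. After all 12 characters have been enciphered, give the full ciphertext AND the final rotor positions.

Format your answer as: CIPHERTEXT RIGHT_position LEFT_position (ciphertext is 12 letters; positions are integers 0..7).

Char 1 ('B'): step: R->2, L=1; B->plug->E->R->G->L->E->refl->B->L'->H->R'->G->plug->G
Char 2 ('B'): step: R->3, L=1; B->plug->E->R->C->L->G->refl->C->L'->E->R'->H->plug->H
Char 3 ('B'): step: R->4, L=1; B->plug->E->R->F->L->D->refl->H->L'->B->R'->D->plug->D
Char 4 ('D'): step: R->5, L=1; D->plug->D->R->E->L->C->refl->G->L'->C->R'->F->plug->F
Char 5 ('D'): step: R->6, L=1; D->plug->D->R->A->L->A->refl->F->L'->D->R'->C->plug->C
Char 6 ('H'): step: R->7, L=1; H->plug->H->R->B->L->H->refl->D->L'->F->R'->E->plug->B
Char 7 ('A'): step: R->0, L->2 (L advanced); A->plug->A->R->B->L->F->refl->A->L'->G->R'->B->plug->E
Char 8 ('E'): step: R->1, L=2; E->plug->B->R->G->L->A->refl->F->L'->B->R'->E->plug->B
Char 9 ('D'): step: R->2, L=2; D->plug->D->R->A->L->G->refl->C->L'->E->R'->H->plug->H
Char 10 ('E'): step: R->3, L=2; E->plug->B->R->A->L->G->refl->C->L'->E->R'->H->plug->H
Char 11 ('A'): step: R->4, L=2; A->plug->A->R->H->L->H->refl->D->L'->F->R'->E->plug->B
Char 12 ('A'): step: R->5, L=2; A->plug->A->R->F->L->D->refl->H->L'->H->R'->G->plug->G
Final: ciphertext=GHDFCBEBHHBG, RIGHT=5, LEFT=2

Answer: GHDFCBEBHHBG 5 2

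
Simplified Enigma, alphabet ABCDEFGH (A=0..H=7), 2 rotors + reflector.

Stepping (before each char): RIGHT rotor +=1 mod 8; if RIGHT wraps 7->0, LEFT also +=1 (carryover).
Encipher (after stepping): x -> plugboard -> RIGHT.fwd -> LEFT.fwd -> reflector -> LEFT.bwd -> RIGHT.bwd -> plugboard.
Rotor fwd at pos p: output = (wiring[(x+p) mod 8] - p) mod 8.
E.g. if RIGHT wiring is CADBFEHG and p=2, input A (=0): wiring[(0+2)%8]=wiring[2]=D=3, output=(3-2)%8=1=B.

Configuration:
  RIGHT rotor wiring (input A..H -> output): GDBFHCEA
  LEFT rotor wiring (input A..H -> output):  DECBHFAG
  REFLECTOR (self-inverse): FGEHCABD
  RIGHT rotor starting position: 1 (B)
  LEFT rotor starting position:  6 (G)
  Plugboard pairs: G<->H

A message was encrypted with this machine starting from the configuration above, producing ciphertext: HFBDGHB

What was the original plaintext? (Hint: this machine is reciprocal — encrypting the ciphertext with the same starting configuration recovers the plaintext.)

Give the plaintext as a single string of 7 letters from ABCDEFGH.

Char 1 ('H'): step: R->2, L=6; H->plug->G->R->E->L->E->refl->C->L'->A->R'->D->plug->D
Char 2 ('F'): step: R->3, L=6; F->plug->F->R->D->L->G->refl->B->L'->G->R'->H->plug->G
Char 3 ('B'): step: R->4, L=6; B->plug->B->R->G->L->B->refl->G->L'->D->R'->A->plug->A
Char 4 ('D'): step: R->5, L=6; D->plug->D->R->B->L->A->refl->F->L'->C->R'->H->plug->G
Char 5 ('G'): step: R->6, L=6; G->plug->H->R->E->L->E->refl->C->L'->A->R'->C->plug->C
Char 6 ('H'): step: R->7, L=6; H->plug->G->R->D->L->G->refl->B->L'->G->R'->E->plug->E
Char 7 ('B'): step: R->0, L->7 (L advanced); B->plug->B->R->D->L->D->refl->H->L'->A->R'->H->plug->G

Answer: DGAGCEG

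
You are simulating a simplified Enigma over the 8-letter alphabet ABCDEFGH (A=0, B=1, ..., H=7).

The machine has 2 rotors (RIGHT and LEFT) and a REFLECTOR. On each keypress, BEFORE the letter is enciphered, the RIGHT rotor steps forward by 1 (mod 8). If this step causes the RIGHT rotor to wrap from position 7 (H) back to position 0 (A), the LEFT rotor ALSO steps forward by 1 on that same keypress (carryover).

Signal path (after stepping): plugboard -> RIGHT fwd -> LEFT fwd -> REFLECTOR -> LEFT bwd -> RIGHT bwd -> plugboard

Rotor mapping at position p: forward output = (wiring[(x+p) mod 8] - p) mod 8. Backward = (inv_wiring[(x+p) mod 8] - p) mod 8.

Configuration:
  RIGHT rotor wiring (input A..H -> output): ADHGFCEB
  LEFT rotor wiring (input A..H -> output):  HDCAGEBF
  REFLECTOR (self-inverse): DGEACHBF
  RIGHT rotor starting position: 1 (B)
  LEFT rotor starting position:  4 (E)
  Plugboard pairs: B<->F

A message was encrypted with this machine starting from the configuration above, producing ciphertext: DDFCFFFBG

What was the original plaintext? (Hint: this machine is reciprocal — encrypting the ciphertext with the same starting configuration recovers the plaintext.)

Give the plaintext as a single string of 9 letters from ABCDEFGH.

Char 1 ('D'): step: R->2, L=4; D->plug->D->R->A->L->C->refl->E->L'->H->R'->F->plug->B
Char 2 ('D'): step: R->3, L=4; D->plug->D->R->B->L->A->refl->D->L'->E->R'->H->plug->H
Char 3 ('F'): step: R->4, L=4; F->plug->B->R->G->L->G->refl->B->L'->D->R'->G->plug->G
Char 4 ('C'): step: R->5, L=4; C->plug->C->R->E->L->D->refl->A->L'->B->R'->G->plug->G
Char 5 ('F'): step: R->6, L=4; F->plug->B->R->D->L->B->refl->G->L'->G->R'->A->plug->A
Char 6 ('F'): step: R->7, L=4; F->plug->B->R->B->L->A->refl->D->L'->E->R'->C->plug->C
Char 7 ('F'): step: R->0, L->5 (L advanced); F->plug->B->R->D->L->C->refl->E->L'->B->R'->H->plug->H
Char 8 ('B'): step: R->1, L=5; B->plug->F->R->D->L->C->refl->E->L'->B->R'->E->plug->E
Char 9 ('G'): step: R->2, L=5; G->plug->G->R->G->L->D->refl->A->L'->C->R'->E->plug->E

Answer: BHGGACHEE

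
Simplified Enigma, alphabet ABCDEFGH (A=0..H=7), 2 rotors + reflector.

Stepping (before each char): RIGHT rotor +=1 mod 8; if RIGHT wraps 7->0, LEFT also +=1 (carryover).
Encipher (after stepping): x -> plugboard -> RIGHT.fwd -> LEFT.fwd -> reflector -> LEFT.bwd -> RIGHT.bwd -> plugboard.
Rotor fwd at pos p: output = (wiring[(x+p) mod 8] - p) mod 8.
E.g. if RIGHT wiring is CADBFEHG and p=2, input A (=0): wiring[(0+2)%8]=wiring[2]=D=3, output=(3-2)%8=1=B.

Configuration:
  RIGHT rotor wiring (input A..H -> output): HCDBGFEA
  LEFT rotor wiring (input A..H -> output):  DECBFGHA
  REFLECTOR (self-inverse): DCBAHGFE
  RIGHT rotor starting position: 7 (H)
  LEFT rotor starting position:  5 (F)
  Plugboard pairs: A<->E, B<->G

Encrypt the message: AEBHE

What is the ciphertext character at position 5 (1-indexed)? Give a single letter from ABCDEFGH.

Char 1 ('A'): step: R->0, L->6 (L advanced); A->plug->E->R->G->L->H->refl->E->L'->E->R'->G->plug->B
Char 2 ('E'): step: R->1, L=6; E->plug->A->R->B->L->C->refl->B->L'->A->R'->C->plug->C
Char 3 ('B'): step: R->2, L=6; B->plug->G->R->F->L->D->refl->A->L'->H->R'->B->plug->G
Char 4 ('H'): step: R->3, L=6; H->plug->H->R->A->L->B->refl->C->L'->B->R'->D->plug->D
Char 5 ('E'): step: R->4, L=6; E->plug->A->R->C->L->F->refl->G->L'->D->R'->E->plug->A

A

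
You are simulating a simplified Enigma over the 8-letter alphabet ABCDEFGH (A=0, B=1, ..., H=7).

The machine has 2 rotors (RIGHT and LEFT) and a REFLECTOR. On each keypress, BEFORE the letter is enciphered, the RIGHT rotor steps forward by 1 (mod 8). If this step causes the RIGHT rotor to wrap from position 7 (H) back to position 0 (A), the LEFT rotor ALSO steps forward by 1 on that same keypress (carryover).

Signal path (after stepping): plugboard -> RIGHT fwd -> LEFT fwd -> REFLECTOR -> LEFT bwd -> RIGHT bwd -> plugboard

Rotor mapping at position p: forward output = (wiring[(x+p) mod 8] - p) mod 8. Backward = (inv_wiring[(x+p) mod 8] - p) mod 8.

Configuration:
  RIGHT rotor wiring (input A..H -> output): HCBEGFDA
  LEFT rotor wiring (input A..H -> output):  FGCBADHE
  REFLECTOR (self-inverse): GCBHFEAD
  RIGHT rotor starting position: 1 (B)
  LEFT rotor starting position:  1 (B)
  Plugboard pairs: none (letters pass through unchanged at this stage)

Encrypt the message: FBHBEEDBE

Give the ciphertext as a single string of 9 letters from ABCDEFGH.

Answer: DHCCFDAFF

Derivation:
Char 1 ('F'): step: R->2, L=1; F->plug->F->R->G->L->D->refl->H->L'->D->R'->D->plug->D
Char 2 ('B'): step: R->3, L=1; B->plug->B->R->D->L->H->refl->D->L'->G->R'->H->plug->H
Char 3 ('H'): step: R->4, L=1; H->plug->H->R->A->L->F->refl->E->L'->H->R'->C->plug->C
Char 4 ('B'): step: R->5, L=1; B->plug->B->R->G->L->D->refl->H->L'->D->R'->C->plug->C
Char 5 ('E'): step: R->6, L=1; E->plug->E->R->D->L->H->refl->D->L'->G->R'->F->plug->F
Char 6 ('E'): step: R->7, L=1; E->plug->E->R->F->L->G->refl->A->L'->C->R'->D->plug->D
Char 7 ('D'): step: R->0, L->2 (L advanced); D->plug->D->R->E->L->F->refl->E->L'->H->R'->A->plug->A
Char 8 ('B'): step: R->1, L=2; B->plug->B->R->A->L->A->refl->G->L'->C->R'->F->plug->F
Char 9 ('E'): step: R->2, L=2; E->plug->E->R->B->L->H->refl->D->L'->G->R'->F->plug->F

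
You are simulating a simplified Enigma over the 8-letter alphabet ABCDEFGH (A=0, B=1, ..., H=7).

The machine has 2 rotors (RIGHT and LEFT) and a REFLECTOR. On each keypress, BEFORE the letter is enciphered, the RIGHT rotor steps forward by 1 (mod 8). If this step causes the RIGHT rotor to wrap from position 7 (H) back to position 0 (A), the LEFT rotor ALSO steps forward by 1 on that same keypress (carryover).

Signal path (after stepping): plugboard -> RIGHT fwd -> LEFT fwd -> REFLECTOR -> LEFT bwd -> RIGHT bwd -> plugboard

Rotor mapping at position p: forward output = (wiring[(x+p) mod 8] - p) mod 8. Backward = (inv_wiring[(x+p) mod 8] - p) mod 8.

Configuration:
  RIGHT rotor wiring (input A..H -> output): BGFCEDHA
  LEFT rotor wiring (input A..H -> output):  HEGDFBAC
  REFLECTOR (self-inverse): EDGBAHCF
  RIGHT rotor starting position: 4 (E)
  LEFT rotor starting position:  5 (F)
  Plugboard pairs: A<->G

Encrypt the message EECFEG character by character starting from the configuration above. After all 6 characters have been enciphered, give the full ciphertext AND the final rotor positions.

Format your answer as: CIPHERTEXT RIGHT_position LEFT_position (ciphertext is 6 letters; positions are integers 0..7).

Char 1 ('E'): step: R->5, L=5; E->plug->E->R->B->L->D->refl->B->L'->F->R'->G->plug->A
Char 2 ('E'): step: R->6, L=5; E->plug->E->R->H->L->A->refl->E->L'->A->R'->D->plug->D
Char 3 ('C'): step: R->7, L=5; C->plug->C->R->H->L->A->refl->E->L'->A->R'->H->plug->H
Char 4 ('F'): step: R->0, L->6 (L advanced); F->plug->F->R->D->L->G->refl->C->L'->A->R'->H->plug->H
Char 5 ('E'): step: R->1, L=6; E->plug->E->R->C->L->B->refl->D->L'->H->R'->G->plug->A
Char 6 ('G'): step: R->2, L=6; G->plug->A->R->D->L->G->refl->C->L'->A->R'->B->plug->B
Final: ciphertext=ADHHAB, RIGHT=2, LEFT=6

Answer: ADHHAB 2 6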